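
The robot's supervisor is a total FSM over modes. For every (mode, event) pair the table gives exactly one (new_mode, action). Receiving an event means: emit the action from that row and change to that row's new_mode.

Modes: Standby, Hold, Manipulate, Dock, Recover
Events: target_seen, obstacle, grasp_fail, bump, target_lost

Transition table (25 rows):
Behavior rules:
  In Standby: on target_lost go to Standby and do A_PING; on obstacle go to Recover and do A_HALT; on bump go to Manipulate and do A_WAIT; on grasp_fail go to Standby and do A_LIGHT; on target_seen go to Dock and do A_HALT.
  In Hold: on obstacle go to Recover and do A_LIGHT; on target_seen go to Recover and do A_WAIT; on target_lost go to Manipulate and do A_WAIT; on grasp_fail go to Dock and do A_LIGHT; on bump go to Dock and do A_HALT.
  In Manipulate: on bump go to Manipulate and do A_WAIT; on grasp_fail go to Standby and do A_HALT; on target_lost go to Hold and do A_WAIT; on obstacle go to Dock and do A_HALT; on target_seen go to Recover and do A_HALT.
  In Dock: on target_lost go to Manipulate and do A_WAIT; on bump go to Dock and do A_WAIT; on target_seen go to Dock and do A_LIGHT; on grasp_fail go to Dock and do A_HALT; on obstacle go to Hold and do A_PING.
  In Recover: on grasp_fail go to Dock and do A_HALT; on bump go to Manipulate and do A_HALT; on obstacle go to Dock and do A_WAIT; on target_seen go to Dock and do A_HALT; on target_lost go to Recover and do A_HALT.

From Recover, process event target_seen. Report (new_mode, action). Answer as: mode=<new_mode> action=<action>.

mode=Dock action=A_HALT

current mode = Recover; filter table to that mode:
  (Recover, grasp_fail) → (Dock, A_HALT)
  (Recover, bump) → (Manipulate, A_HALT)
  (Recover, obstacle) → (Dock, A_WAIT)
  (Recover, target_seen) → (Dock, A_HALT)  ← event matches
  (Recover, target_lost) → (Recover, A_HALT)
event = target_seen selects (Dock, A_HALT)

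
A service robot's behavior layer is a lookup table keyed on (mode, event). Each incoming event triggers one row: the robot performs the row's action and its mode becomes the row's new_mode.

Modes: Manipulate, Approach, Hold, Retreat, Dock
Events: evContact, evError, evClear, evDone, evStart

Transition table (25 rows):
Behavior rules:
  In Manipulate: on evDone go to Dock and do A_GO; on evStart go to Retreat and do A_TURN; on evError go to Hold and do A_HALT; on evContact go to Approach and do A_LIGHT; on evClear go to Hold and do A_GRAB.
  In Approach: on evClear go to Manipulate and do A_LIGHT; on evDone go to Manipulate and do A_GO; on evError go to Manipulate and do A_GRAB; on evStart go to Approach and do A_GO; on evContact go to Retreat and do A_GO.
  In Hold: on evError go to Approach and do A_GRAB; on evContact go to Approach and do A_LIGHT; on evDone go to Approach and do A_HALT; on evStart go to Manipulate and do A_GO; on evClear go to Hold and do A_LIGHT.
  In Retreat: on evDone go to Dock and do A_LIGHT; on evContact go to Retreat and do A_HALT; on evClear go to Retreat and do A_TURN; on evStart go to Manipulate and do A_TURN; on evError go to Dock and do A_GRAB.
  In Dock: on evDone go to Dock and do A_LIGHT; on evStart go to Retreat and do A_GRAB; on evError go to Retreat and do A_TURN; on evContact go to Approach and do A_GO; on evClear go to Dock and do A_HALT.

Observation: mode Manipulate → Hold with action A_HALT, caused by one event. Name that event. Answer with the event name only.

try evContact: (Manipulate, evContact) → (Approach, A_LIGHT)
try evError: (Manipulate, evError) → (Hold, A_HALT)  ← matches
try evClear: (Manipulate, evClear) → (Hold, A_GRAB)
try evDone: (Manipulate, evDone) → (Dock, A_GO)
try evStart: (Manipulate, evStart) → (Retreat, A_TURN)

evError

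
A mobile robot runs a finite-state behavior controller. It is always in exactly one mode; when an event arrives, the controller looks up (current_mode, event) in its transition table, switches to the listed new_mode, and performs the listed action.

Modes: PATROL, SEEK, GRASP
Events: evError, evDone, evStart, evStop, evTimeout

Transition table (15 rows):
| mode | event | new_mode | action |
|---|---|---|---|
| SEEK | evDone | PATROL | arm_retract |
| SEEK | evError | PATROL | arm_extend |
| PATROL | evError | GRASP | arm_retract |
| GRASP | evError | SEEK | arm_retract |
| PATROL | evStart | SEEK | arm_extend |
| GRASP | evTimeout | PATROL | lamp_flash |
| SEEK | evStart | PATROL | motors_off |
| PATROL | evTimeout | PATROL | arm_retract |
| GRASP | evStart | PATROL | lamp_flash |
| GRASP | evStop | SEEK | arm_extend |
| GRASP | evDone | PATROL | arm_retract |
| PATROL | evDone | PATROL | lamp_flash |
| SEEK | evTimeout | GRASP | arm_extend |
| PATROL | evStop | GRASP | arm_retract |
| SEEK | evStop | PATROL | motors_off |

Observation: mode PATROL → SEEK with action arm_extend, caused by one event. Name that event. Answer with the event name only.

try evError: (PATROL, evError) → (GRASP, arm_retract)
try evDone: (PATROL, evDone) → (PATROL, lamp_flash)
try evStart: (PATROL, evStart) → (SEEK, arm_extend)  ← matches
try evStop: (PATROL, evStop) → (GRASP, arm_retract)
try evTimeout: (PATROL, evTimeout) → (PATROL, arm_retract)

evStart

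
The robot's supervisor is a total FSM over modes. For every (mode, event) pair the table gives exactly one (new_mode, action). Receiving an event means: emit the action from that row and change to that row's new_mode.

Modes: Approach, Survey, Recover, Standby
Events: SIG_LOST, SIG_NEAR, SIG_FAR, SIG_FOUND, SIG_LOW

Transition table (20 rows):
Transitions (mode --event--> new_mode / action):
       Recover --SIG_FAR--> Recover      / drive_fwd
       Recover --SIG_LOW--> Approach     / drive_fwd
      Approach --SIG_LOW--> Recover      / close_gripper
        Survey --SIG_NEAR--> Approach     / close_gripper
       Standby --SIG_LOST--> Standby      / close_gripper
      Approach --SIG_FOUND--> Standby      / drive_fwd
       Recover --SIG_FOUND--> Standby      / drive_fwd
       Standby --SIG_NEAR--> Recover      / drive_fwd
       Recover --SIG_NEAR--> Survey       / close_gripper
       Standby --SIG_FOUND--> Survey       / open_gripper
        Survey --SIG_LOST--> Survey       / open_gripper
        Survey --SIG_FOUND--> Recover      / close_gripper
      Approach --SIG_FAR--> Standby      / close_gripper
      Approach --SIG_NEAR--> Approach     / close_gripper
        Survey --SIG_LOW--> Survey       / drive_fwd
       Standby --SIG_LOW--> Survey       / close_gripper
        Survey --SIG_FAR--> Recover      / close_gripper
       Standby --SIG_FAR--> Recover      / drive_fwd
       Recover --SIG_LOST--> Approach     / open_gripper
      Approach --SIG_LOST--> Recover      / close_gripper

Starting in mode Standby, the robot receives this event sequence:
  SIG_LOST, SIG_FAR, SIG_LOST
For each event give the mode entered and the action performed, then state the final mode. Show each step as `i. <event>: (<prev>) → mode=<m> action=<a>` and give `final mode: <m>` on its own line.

1. SIG_LOST: (Standby) → mode=Standby action=close_gripper
2. SIG_FAR: (Standby) → mode=Recover action=drive_fwd
3. SIG_LOST: (Recover) → mode=Approach action=open_gripper

final mode: Approach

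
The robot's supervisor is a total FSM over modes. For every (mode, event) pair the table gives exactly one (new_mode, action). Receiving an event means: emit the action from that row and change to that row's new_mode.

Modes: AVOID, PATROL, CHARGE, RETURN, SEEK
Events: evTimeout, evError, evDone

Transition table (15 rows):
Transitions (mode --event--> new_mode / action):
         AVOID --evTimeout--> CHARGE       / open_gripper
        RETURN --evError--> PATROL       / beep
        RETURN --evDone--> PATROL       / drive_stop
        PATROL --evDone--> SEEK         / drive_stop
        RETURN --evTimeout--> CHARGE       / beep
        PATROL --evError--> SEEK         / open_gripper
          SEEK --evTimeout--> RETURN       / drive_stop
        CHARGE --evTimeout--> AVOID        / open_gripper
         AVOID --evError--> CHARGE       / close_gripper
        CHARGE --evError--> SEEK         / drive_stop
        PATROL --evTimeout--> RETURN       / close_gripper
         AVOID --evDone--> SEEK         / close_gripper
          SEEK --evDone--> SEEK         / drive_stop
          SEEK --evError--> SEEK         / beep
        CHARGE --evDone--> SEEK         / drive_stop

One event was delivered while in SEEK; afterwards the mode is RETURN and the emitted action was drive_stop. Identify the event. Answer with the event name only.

try evTimeout: (SEEK, evTimeout) → (RETURN, drive_stop)  ← matches
try evError: (SEEK, evError) → (SEEK, beep)
try evDone: (SEEK, evDone) → (SEEK, drive_stop)

evTimeout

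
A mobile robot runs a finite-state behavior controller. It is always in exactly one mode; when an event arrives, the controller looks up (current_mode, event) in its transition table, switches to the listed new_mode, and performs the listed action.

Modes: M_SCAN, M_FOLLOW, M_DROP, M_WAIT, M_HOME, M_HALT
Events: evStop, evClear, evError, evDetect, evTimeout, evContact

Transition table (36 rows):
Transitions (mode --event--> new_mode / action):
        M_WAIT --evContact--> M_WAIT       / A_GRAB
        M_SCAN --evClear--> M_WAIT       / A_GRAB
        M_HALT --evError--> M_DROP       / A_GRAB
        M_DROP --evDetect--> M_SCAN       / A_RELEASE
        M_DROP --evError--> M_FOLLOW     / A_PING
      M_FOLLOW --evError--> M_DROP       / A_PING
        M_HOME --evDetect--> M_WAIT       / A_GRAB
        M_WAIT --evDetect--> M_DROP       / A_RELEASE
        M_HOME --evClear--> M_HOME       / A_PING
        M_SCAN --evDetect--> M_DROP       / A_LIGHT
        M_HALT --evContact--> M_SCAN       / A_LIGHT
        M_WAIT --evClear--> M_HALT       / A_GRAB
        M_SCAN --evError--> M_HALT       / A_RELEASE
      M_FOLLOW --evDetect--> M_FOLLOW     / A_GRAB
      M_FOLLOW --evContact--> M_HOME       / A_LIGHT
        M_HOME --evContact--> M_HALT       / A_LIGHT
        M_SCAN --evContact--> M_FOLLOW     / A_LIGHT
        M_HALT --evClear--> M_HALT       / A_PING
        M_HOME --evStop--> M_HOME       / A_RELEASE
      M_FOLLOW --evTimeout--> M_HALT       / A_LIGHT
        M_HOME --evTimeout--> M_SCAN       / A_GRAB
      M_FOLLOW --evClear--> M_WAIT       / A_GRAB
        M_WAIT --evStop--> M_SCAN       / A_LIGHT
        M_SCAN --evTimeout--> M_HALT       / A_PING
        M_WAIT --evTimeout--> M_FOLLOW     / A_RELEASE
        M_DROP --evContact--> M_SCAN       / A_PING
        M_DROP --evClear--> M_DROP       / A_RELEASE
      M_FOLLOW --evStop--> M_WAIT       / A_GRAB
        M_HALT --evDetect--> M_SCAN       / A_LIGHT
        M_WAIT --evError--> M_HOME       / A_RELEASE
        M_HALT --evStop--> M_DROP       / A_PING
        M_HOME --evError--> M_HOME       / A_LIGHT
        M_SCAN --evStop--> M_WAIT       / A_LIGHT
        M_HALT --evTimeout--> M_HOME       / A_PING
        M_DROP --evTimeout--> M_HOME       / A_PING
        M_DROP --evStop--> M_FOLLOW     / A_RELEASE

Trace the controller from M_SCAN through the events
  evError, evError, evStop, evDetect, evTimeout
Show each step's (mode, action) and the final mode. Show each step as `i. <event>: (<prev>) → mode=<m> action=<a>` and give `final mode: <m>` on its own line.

final mode: M_HALT

1. evError: (M_SCAN) → mode=M_HALT action=A_RELEASE
2. evError: (M_HALT) → mode=M_DROP action=A_GRAB
3. evStop: (M_DROP) → mode=M_FOLLOW action=A_RELEASE
4. evDetect: (M_FOLLOW) → mode=M_FOLLOW action=A_GRAB
5. evTimeout: (M_FOLLOW) → mode=M_HALT action=A_LIGHT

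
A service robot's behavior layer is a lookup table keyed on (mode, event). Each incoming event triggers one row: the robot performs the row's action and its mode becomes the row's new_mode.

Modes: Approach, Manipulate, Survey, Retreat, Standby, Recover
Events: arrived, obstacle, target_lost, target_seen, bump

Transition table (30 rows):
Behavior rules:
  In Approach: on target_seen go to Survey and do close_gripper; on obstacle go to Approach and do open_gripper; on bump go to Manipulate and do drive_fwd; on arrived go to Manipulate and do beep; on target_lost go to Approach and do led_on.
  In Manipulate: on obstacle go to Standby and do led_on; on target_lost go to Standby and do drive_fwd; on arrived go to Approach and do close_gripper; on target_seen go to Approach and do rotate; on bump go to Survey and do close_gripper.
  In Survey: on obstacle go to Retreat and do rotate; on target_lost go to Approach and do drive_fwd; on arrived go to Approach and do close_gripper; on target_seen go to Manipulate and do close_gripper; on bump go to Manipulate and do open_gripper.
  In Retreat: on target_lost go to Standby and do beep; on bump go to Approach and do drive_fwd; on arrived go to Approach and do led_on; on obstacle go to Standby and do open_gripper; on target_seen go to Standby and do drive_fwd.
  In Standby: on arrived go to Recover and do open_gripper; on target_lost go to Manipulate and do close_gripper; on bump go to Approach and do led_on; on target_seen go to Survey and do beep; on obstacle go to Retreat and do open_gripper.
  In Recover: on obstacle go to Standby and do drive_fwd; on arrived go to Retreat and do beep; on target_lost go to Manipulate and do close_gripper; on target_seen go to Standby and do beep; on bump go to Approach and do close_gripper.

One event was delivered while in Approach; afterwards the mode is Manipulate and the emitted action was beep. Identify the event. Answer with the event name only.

arrived

try arrived: (Approach, arrived) → (Manipulate, beep)  ← matches
try obstacle: (Approach, obstacle) → (Approach, open_gripper)
try target_lost: (Approach, target_lost) → (Approach, led_on)
try target_seen: (Approach, target_seen) → (Survey, close_gripper)
try bump: (Approach, bump) → (Manipulate, drive_fwd)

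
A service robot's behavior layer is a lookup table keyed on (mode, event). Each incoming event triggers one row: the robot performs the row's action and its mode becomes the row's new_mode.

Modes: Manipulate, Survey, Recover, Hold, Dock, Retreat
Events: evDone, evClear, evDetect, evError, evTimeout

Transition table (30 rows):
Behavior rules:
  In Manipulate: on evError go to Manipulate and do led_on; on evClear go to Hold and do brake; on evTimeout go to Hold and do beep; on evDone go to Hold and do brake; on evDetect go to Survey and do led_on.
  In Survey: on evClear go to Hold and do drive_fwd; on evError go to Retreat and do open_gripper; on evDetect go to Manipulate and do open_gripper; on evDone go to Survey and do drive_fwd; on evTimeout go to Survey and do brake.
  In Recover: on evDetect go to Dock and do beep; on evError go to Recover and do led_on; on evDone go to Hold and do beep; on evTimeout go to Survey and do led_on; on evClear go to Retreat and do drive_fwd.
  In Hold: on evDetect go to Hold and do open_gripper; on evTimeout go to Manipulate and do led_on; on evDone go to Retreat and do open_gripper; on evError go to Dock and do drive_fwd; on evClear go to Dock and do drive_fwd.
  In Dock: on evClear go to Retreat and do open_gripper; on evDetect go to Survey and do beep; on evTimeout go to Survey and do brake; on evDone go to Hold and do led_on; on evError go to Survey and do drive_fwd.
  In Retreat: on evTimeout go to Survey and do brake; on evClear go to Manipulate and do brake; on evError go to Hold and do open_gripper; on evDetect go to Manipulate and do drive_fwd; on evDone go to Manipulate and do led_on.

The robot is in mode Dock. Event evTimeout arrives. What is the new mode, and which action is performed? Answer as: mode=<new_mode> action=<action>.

current mode = Dock; filter table to that mode:
  (Dock, evClear) → (Retreat, open_gripper)
  (Dock, evDetect) → (Survey, beep)
  (Dock, evTimeout) → (Survey, brake)  ← event matches
  (Dock, evDone) → (Hold, led_on)
  (Dock, evError) → (Survey, drive_fwd)
event = evTimeout selects (Survey, brake)

mode=Survey action=brake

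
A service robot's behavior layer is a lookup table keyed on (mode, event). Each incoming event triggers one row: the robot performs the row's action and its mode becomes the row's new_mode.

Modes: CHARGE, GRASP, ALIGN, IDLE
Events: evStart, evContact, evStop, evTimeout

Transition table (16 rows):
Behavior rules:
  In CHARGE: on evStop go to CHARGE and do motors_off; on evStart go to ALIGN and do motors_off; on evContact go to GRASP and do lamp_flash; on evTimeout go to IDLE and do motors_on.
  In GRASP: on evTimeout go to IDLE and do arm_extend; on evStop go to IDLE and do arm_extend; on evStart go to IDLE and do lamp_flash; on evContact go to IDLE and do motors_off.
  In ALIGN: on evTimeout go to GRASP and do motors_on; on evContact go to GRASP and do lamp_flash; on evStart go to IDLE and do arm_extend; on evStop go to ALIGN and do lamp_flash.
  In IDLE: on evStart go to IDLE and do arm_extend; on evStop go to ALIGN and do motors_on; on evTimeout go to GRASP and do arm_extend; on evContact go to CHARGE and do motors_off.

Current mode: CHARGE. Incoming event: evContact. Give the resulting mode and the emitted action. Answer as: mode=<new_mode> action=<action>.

mode=GRASP action=lamp_flash

current mode = CHARGE; filter table to that mode:
  (CHARGE, evStop) → (CHARGE, motors_off)
  (CHARGE, evStart) → (ALIGN, motors_off)
  (CHARGE, evContact) → (GRASP, lamp_flash)  ← event matches
  (CHARGE, evTimeout) → (IDLE, motors_on)
event = evContact selects (GRASP, lamp_flash)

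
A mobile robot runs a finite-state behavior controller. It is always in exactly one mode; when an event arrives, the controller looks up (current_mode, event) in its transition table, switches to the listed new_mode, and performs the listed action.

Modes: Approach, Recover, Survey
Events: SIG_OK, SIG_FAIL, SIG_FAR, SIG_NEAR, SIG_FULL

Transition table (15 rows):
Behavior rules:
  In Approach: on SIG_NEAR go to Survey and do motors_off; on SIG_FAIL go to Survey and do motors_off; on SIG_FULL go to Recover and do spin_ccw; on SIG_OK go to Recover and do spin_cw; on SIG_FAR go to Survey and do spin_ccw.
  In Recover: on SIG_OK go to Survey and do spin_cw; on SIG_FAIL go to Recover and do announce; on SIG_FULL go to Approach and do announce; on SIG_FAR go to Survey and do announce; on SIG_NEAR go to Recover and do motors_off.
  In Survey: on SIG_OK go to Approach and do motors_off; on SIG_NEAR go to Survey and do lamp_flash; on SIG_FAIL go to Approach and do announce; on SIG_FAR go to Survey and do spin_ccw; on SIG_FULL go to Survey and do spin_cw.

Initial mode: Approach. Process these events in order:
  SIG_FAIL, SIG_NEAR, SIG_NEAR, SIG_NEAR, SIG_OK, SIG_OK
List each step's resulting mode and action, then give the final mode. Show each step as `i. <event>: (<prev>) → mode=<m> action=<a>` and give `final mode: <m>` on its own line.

final mode: Recover

1. SIG_FAIL: (Approach) → mode=Survey action=motors_off
2. SIG_NEAR: (Survey) → mode=Survey action=lamp_flash
3. SIG_NEAR: (Survey) → mode=Survey action=lamp_flash
4. SIG_NEAR: (Survey) → mode=Survey action=lamp_flash
5. SIG_OK: (Survey) → mode=Approach action=motors_off
6. SIG_OK: (Approach) → mode=Recover action=spin_cw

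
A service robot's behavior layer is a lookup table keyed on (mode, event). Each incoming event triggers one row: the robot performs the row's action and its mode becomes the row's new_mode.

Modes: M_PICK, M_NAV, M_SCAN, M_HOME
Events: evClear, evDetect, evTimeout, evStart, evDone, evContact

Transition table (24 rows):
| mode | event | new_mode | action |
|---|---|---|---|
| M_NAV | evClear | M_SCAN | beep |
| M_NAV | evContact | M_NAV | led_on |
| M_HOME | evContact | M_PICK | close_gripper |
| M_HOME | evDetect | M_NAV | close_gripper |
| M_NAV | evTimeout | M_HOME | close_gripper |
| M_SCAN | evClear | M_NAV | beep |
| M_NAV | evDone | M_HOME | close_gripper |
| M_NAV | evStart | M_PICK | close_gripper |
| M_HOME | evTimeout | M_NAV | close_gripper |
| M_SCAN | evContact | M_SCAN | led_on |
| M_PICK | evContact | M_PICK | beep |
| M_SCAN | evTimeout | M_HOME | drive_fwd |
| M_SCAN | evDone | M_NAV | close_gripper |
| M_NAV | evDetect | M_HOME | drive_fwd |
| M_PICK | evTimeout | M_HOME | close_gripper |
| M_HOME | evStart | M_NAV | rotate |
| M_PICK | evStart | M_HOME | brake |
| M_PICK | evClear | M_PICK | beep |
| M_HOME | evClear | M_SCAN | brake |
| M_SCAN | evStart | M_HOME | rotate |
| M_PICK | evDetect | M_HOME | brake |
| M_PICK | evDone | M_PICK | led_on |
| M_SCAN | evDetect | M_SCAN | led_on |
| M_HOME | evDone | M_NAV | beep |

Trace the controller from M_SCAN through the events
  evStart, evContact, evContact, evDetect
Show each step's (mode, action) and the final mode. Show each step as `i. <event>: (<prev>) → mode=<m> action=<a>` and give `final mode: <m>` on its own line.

final mode: M_HOME

1. evStart: (M_SCAN) → mode=M_HOME action=rotate
2. evContact: (M_HOME) → mode=M_PICK action=close_gripper
3. evContact: (M_PICK) → mode=M_PICK action=beep
4. evDetect: (M_PICK) → mode=M_HOME action=brake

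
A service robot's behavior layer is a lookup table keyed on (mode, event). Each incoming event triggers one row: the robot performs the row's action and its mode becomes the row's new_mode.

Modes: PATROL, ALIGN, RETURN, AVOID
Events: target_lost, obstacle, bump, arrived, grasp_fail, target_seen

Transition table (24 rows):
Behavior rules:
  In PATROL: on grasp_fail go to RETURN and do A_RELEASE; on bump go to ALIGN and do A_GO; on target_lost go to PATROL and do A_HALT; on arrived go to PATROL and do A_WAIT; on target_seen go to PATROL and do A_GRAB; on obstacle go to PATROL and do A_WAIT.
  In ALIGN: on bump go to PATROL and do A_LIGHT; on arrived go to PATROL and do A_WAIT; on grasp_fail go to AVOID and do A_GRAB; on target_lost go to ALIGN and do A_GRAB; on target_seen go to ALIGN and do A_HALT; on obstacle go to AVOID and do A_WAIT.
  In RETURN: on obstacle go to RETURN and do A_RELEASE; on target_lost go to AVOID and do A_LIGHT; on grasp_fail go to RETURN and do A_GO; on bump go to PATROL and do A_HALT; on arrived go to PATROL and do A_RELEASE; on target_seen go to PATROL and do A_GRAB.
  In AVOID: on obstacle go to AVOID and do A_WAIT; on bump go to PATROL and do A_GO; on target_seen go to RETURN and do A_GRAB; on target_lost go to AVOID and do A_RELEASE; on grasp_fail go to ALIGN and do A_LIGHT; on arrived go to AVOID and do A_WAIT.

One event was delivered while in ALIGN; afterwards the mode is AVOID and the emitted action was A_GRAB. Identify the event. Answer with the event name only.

grasp_fail

try target_lost: (ALIGN, target_lost) → (ALIGN, A_GRAB)
try obstacle: (ALIGN, obstacle) → (AVOID, A_WAIT)
try bump: (ALIGN, bump) → (PATROL, A_LIGHT)
try arrived: (ALIGN, arrived) → (PATROL, A_WAIT)
try grasp_fail: (ALIGN, grasp_fail) → (AVOID, A_GRAB)  ← matches
try target_seen: (ALIGN, target_seen) → (ALIGN, A_HALT)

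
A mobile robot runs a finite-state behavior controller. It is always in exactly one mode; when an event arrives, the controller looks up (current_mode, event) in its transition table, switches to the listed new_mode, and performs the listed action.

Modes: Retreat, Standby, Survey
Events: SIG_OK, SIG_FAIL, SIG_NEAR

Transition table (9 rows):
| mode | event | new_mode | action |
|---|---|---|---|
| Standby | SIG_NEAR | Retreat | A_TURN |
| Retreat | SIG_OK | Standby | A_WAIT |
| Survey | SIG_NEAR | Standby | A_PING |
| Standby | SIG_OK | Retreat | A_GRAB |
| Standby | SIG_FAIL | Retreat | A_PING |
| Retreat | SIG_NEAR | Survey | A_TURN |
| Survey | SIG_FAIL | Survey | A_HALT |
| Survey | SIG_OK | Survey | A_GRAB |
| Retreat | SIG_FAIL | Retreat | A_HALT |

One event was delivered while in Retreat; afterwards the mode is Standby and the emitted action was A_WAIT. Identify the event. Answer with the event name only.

try SIG_OK: (Retreat, SIG_OK) → (Standby, A_WAIT)  ← matches
try SIG_FAIL: (Retreat, SIG_FAIL) → (Retreat, A_HALT)
try SIG_NEAR: (Retreat, SIG_NEAR) → (Survey, A_TURN)

SIG_OK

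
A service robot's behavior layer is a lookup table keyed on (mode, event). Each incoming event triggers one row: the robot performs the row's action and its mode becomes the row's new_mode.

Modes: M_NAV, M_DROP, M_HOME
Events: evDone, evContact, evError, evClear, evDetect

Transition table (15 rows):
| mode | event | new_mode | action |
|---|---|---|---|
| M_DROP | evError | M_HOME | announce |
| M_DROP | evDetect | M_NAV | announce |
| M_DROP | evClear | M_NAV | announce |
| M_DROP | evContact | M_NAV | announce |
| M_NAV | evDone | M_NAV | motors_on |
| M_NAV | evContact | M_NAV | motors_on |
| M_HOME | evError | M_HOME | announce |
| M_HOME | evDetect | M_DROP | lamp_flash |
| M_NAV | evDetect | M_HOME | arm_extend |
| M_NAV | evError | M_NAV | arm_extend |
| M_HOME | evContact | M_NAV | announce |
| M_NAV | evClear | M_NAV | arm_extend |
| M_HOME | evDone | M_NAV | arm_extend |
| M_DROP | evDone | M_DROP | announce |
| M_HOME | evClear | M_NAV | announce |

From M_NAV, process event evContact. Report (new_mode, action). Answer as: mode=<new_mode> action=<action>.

mode=M_NAV action=motors_on

current mode = M_NAV; filter table to that mode:
  (M_NAV, evDone) → (M_NAV, motors_on)
  (M_NAV, evContact) → (M_NAV, motors_on)  ← event matches
  (M_NAV, evDetect) → (M_HOME, arm_extend)
  (M_NAV, evError) → (M_NAV, arm_extend)
  (M_NAV, evClear) → (M_NAV, arm_extend)
event = evContact selects (M_NAV, motors_on)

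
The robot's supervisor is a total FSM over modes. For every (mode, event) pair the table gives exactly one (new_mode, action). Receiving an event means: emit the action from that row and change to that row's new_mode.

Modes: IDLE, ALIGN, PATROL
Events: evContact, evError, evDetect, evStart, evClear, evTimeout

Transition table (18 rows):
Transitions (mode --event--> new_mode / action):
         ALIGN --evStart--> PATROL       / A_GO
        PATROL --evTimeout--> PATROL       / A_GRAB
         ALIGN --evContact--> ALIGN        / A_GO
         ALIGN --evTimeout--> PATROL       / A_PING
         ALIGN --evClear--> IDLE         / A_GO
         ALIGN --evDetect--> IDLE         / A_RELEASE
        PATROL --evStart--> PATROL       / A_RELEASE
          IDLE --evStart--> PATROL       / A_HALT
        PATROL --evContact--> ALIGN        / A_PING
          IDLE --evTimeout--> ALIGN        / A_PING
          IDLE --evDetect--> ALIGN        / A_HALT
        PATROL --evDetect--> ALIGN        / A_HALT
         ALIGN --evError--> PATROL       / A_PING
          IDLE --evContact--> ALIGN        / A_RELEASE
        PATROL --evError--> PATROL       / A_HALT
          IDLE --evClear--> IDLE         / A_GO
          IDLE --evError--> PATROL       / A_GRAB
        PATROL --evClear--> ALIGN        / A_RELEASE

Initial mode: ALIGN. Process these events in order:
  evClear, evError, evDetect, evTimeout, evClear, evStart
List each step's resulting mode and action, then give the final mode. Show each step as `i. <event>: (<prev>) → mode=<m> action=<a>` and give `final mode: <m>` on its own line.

final mode: PATROL

1. evClear: (ALIGN) → mode=IDLE action=A_GO
2. evError: (IDLE) → mode=PATROL action=A_GRAB
3. evDetect: (PATROL) → mode=ALIGN action=A_HALT
4. evTimeout: (ALIGN) → mode=PATROL action=A_PING
5. evClear: (PATROL) → mode=ALIGN action=A_RELEASE
6. evStart: (ALIGN) → mode=PATROL action=A_GO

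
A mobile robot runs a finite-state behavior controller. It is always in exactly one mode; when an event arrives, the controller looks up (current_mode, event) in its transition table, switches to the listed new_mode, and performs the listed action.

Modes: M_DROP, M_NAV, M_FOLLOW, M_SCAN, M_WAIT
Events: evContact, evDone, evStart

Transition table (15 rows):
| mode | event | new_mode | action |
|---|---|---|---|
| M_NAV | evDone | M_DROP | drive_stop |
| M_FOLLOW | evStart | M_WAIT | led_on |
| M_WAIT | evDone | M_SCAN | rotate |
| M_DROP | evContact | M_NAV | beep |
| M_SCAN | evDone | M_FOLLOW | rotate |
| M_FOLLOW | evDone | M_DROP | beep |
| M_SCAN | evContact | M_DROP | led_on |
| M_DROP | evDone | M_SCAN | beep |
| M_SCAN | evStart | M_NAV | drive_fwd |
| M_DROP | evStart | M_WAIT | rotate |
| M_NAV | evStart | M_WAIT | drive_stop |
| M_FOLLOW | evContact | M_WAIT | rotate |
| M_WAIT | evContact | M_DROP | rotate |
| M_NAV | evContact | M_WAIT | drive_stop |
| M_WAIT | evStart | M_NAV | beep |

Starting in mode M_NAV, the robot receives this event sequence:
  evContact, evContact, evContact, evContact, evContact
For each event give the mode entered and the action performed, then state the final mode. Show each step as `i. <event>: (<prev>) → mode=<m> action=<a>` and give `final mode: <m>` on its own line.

1. evContact: (M_NAV) → mode=M_WAIT action=drive_stop
2. evContact: (M_WAIT) → mode=M_DROP action=rotate
3. evContact: (M_DROP) → mode=M_NAV action=beep
4. evContact: (M_NAV) → mode=M_WAIT action=drive_stop
5. evContact: (M_WAIT) → mode=M_DROP action=rotate

final mode: M_DROP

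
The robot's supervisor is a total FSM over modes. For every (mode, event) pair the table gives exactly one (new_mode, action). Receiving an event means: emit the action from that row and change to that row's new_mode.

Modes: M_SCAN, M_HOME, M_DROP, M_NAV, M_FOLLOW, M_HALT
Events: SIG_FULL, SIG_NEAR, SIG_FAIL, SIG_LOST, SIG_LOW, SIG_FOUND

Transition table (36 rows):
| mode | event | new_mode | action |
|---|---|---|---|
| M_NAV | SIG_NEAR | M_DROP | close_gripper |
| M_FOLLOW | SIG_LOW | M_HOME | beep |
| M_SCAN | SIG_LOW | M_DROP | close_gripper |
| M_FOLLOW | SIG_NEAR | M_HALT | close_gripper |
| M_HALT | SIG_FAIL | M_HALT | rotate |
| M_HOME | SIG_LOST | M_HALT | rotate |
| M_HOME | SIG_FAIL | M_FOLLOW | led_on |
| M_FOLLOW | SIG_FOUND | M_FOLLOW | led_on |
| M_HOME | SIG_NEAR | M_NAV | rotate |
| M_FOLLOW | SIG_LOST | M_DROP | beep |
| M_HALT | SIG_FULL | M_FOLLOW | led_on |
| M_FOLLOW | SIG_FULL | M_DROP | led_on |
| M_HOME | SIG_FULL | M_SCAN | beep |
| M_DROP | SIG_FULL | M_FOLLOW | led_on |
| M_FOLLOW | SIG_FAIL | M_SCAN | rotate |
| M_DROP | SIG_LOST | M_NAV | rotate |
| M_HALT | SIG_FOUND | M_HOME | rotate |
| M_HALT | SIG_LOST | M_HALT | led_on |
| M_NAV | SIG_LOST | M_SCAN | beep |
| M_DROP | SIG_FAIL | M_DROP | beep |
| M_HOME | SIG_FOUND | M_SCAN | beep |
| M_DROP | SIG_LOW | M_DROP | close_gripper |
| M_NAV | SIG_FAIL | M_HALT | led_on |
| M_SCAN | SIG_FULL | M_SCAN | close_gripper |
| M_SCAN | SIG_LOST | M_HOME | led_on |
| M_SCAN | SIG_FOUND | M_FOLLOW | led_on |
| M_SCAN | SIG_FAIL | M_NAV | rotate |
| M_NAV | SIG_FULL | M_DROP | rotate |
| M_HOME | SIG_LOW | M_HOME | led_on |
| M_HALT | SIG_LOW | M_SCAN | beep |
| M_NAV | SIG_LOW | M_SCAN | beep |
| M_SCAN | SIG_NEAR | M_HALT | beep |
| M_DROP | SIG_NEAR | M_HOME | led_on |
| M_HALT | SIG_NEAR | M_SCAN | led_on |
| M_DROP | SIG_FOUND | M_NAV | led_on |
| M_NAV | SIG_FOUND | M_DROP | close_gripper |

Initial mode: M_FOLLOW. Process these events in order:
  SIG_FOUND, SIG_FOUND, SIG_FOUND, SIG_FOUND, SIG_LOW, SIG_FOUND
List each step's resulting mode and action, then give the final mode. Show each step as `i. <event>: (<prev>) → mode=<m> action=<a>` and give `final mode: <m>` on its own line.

1. SIG_FOUND: (M_FOLLOW) → mode=M_FOLLOW action=led_on
2. SIG_FOUND: (M_FOLLOW) → mode=M_FOLLOW action=led_on
3. SIG_FOUND: (M_FOLLOW) → mode=M_FOLLOW action=led_on
4. SIG_FOUND: (M_FOLLOW) → mode=M_FOLLOW action=led_on
5. SIG_LOW: (M_FOLLOW) → mode=M_HOME action=beep
6. SIG_FOUND: (M_HOME) → mode=M_SCAN action=beep

final mode: M_SCAN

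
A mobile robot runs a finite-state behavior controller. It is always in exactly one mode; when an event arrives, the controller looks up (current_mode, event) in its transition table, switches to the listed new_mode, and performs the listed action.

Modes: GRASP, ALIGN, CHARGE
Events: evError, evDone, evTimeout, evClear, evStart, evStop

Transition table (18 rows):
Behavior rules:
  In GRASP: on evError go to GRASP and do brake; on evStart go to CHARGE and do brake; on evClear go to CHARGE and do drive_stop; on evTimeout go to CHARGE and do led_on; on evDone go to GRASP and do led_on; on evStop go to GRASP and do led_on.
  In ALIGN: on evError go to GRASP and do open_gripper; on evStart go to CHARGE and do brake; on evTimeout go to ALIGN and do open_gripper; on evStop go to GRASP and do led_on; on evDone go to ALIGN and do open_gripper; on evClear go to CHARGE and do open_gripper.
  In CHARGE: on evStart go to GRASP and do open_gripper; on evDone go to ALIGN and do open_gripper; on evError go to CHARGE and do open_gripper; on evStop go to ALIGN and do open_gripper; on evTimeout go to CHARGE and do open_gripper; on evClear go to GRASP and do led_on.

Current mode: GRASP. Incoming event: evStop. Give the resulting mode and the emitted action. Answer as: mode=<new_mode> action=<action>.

mode=GRASP action=led_on

current mode = GRASP; filter table to that mode:
  (GRASP, evError) → (GRASP, brake)
  (GRASP, evStart) → (CHARGE, brake)
  (GRASP, evClear) → (CHARGE, drive_stop)
  (GRASP, evTimeout) → (CHARGE, led_on)
  (GRASP, evDone) → (GRASP, led_on)
  (GRASP, evStop) → (GRASP, led_on)  ← event matches
event = evStop selects (GRASP, led_on)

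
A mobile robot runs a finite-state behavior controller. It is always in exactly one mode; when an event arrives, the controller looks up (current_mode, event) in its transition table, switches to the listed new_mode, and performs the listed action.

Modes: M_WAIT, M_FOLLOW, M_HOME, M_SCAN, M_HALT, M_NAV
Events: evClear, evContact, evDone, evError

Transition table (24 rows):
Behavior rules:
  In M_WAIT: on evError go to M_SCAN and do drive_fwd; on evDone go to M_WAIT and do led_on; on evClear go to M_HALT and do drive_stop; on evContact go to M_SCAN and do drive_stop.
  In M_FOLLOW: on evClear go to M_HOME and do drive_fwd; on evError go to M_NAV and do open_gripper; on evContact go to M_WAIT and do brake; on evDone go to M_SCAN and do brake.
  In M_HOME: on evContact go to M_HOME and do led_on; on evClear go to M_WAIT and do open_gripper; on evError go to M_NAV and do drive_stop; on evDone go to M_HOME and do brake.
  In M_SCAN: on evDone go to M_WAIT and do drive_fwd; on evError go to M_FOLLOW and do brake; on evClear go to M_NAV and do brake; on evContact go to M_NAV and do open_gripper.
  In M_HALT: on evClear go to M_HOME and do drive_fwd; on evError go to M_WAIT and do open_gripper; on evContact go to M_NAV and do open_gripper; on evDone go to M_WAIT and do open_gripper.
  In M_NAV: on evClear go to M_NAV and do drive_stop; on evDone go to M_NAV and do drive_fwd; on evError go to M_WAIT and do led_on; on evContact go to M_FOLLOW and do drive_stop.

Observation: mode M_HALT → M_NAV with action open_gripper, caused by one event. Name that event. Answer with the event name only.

evContact

try evClear: (M_HALT, evClear) → (M_HOME, drive_fwd)
try evContact: (M_HALT, evContact) → (M_NAV, open_gripper)  ← matches
try evDone: (M_HALT, evDone) → (M_WAIT, open_gripper)
try evError: (M_HALT, evError) → (M_WAIT, open_gripper)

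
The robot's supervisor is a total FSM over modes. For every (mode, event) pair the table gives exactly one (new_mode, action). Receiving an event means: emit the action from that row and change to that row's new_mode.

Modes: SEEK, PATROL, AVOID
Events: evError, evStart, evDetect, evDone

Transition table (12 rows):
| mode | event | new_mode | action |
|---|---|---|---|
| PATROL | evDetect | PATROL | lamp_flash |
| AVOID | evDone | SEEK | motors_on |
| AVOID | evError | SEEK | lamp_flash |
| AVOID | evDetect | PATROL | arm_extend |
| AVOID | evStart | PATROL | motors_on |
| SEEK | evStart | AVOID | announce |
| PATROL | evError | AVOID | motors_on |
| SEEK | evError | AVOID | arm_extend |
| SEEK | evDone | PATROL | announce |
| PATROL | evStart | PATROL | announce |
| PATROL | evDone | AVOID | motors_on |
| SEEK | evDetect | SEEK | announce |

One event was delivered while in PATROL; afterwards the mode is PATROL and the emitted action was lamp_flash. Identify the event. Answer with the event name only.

try evError: (PATROL, evError) → (AVOID, motors_on)
try evStart: (PATROL, evStart) → (PATROL, announce)
try evDetect: (PATROL, evDetect) → (PATROL, lamp_flash)  ← matches
try evDone: (PATROL, evDone) → (AVOID, motors_on)

evDetect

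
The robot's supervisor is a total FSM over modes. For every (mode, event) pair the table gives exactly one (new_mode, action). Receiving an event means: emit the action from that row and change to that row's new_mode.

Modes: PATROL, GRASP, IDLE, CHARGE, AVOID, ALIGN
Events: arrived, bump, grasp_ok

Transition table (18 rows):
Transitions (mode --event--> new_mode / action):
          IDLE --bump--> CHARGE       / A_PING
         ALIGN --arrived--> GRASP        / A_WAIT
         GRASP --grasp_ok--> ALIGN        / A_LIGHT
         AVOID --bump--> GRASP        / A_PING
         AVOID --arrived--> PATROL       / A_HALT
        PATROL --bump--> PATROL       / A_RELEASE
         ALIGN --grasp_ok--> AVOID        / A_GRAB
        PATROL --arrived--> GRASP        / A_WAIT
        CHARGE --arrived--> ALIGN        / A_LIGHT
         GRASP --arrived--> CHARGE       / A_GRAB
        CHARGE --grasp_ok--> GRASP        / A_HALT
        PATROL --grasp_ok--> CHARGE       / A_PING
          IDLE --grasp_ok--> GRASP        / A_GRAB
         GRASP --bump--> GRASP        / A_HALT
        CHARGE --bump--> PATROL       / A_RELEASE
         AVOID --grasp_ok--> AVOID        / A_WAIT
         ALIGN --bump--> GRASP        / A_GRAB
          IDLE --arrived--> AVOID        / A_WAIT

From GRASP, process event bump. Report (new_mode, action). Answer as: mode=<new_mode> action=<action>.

current mode = GRASP; filter table to that mode:
  (GRASP, grasp_ok) → (ALIGN, A_LIGHT)
  (GRASP, arrived) → (CHARGE, A_GRAB)
  (GRASP, bump) → (GRASP, A_HALT)  ← event matches
event = bump selects (GRASP, A_HALT)

mode=GRASP action=A_HALT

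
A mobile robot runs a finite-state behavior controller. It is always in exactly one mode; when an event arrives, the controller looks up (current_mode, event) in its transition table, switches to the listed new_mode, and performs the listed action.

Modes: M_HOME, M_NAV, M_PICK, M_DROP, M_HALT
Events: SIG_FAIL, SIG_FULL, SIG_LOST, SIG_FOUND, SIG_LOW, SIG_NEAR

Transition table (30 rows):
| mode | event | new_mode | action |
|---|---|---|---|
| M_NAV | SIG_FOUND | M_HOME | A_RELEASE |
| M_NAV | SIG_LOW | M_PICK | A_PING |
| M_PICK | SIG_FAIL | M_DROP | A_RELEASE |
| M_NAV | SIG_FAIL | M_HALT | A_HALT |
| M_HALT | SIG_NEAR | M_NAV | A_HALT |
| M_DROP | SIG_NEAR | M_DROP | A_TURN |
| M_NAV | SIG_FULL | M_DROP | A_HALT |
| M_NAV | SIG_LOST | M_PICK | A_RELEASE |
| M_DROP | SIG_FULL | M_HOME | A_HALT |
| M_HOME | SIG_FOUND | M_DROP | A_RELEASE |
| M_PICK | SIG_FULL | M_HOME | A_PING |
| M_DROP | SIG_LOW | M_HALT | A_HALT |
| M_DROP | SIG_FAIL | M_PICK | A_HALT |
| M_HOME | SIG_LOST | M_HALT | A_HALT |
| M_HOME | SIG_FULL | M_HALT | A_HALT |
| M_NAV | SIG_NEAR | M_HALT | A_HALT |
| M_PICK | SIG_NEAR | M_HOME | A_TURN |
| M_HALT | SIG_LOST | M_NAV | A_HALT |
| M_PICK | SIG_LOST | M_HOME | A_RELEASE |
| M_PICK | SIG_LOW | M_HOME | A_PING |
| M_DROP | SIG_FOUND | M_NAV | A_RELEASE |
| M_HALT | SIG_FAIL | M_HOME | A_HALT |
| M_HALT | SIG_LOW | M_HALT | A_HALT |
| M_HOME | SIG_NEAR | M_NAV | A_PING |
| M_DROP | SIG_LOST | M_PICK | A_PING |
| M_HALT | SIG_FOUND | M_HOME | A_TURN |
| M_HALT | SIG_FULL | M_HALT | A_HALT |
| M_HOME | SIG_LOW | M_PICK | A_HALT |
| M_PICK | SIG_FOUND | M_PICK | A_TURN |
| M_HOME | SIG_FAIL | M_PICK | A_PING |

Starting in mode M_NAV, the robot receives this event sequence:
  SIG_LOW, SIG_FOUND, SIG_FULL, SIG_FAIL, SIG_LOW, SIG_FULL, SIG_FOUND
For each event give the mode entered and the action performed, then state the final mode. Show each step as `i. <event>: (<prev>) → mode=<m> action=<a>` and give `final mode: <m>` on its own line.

1. SIG_LOW: (M_NAV) → mode=M_PICK action=A_PING
2. SIG_FOUND: (M_PICK) → mode=M_PICK action=A_TURN
3. SIG_FULL: (M_PICK) → mode=M_HOME action=A_PING
4. SIG_FAIL: (M_HOME) → mode=M_PICK action=A_PING
5. SIG_LOW: (M_PICK) → mode=M_HOME action=A_PING
6. SIG_FULL: (M_HOME) → mode=M_HALT action=A_HALT
7. SIG_FOUND: (M_HALT) → mode=M_HOME action=A_TURN

final mode: M_HOME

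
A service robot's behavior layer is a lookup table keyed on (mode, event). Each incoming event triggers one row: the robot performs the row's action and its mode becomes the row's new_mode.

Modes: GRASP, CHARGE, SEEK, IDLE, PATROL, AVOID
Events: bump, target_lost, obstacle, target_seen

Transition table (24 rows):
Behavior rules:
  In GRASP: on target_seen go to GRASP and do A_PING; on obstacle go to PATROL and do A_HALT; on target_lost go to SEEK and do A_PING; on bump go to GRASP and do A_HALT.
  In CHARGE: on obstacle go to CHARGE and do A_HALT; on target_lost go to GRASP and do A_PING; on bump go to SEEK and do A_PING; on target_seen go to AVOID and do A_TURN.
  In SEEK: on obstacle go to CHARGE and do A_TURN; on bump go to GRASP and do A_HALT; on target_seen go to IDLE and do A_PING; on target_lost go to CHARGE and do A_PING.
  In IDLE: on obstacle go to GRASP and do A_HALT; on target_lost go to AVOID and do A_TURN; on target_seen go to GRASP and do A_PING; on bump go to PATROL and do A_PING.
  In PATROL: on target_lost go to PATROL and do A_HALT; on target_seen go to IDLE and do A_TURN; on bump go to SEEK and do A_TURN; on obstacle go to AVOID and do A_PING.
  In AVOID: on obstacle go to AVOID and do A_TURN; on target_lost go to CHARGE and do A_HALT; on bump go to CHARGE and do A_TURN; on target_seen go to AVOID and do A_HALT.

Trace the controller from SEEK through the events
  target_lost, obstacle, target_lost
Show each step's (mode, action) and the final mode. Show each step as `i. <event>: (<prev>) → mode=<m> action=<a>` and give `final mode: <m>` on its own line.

1. target_lost: (SEEK) → mode=CHARGE action=A_PING
2. obstacle: (CHARGE) → mode=CHARGE action=A_HALT
3. target_lost: (CHARGE) → mode=GRASP action=A_PING

final mode: GRASP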